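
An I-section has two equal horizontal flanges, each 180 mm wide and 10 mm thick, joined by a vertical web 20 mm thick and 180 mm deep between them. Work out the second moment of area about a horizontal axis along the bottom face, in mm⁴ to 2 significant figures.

Decompose the section into non-overlapping parts with the origin at the bottom-left of its bounding rectangle.
Bottom flange: 180 × 10, A = 1 800 mm², y = 5 mm, Ī = 15 000 mm⁴.
Web: 20 × 180, A = 3 600 mm², y = 100 mm, Ī = 9 720 000 mm⁴.
Top flange: 180 × 10, A = 1 800 mm², y = 195 mm, Ī = 15 000 mm⁴.
Transfer each piece to a horizontal axis along the bottom face using Ī + A·d² with d = y − 0:
  bottom flange: d = 5 mm → contributes +60 000 mm⁴
  web: d = 100 mm → contributes +45 720 000 mm⁴
  top flange: d = 195 mm → contributes +68 460 000 mm⁴
Total I = 114 240 000 mm⁴.

I_base ≈ 1.1 × 10⁸ mm⁴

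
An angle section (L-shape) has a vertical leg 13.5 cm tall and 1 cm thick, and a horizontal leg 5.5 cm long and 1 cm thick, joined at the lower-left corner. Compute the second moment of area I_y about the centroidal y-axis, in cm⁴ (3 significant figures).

Split into non-overlapping primitives; take the origin at the lower-left of the bounding box.
Vertical leg: 1 × 13.5, A = 13.5 cm², x = 0.5 cm, Ī = 1.125 cm⁴.
Horizontal leg (remainder): 4.5 × 1, A = 4.5 cm², x = 3.25 cm, Ī = 7.5938 cm⁴.
Centroid: x̄ = ΣA·x / ΣA = 1.1875 cm.
Transfer each piece to the centroidal y-axis using Ī + A·d² with d = x − 1.1875:
  vertical leg: d = -0.6875 cm → contributes +7.5059 cm⁴
  horizontal leg (remainder): d = 2.0625 cm → contributes +26.736 cm⁴
Total I = 34.242 cm⁴.

I_y ≈ 34.2 cm⁴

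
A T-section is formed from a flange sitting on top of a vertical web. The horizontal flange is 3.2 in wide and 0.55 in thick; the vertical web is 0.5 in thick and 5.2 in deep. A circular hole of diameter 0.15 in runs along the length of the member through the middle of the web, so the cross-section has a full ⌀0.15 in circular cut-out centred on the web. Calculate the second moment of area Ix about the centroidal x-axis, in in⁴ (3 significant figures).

Split into non-overlapping primitives; take the origin at the lower-left of the bounding box.
Flange: 3.2 × 0.55, A = 1.76 in², y = 5.475 in, Ī = 0.044367 in⁴.
Web: 0.5 × 5.2, A = 2.6 in², y = 2.6 in, Ī = 5.8587 in⁴.
Hole (subtracted): ⌀0.15, A = 0.017671 in², y = 2.6 in, Ī = 0.00002485 in⁴.
Centroid: ȳ = ΣA·y / ΣA = 3.7653 in.
Transfer each piece to the centroidal x-axis using Ī + A·d² with d = y − 3.7653:
  flange: d = 1.7097 in → contributes +5.1891 in⁴
  web: d = -1.1653 in → contributes +9.3891 in⁴
  hole: d = -1.1653 in → contributes −0.02402 in⁴
Total I = 14.554 in⁴.

Ix ≈ 14.6 in⁴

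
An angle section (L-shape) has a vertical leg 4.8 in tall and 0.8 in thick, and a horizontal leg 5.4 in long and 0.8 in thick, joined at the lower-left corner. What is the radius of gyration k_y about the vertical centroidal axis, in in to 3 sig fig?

Treat the section as a set of non-overlapping primitives; coordinates are from the bounding-box lower-left.
Vertical leg: 0.8 × 4.8, A = 3.84 in², x = 0.4 in, Ī = 0.2048 in⁴.
Horizontal leg (remainder): 4.6 × 0.8, A = 3.68 in², x = 3.1 in, Ī = 6.4891 in⁴.
Centroid: x̄ = ΣA·x / ΣA = 1.7213 in.
Transfer each piece to the vertical centroidal axis using Ī + A·d² with d = x − 1.7213:
  vertical leg: d = -1.3213 in → contributes +6.9086 in⁴
  horizontal leg (remainder): d = 1.3787 in → contributes +13.484 in⁴
Total I = 20.393 in⁴.
Radius of gyration: k = √(I/A) = √(20.393 / 7.52) = 1.6468 in.

k_y ≈ 1.65 in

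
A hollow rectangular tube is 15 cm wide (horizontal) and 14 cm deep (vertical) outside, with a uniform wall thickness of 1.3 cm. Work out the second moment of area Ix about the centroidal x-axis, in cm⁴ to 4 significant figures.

Split into non-overlapping primitives; take the origin at the lower-left of the bounding box.
Outer rectangle: 15 × 14, A = 210 cm², y = 7 cm, Ī = 3 430 cm⁴.
Inner void (subtracted): 12.4 × 11.4, A = 141.36 cm², y = 7 cm, Ī = 1530.93 cm⁴.
By symmetry the centroid is at mid-height, ȳ = 7 cm.
All pieces are centred on the centroidal x-axis, so I = ΣĪ (holes subtracted) = 1899.07 cm⁴.

Ix ≈ 1899 cm⁴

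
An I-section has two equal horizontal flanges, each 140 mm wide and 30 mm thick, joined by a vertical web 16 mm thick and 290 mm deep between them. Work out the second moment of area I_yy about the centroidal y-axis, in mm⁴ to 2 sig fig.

Break the section into simple shapes (no overlaps), measuring from the bottom-left corner of the bounding box.
Bottom flange: 140 × 30, A = 4 200 mm², x = 70 mm, Ī = 6 860 000 mm⁴.
Web: 16 × 290, A = 4 640 mm², x = 70 mm, Ī = 98 987 mm⁴.
Top flange: 140 × 30, A = 4 200 mm², x = 70 mm, Ī = 6 860 000 mm⁴.
By symmetry the centroid is at mid-width, x̄ = 70 mm.
All pieces are centred on the centroidal y-axis, so I = ΣĪ = 13 818 987 mm⁴.

I_yy ≈ 1.4 × 10⁷ mm⁴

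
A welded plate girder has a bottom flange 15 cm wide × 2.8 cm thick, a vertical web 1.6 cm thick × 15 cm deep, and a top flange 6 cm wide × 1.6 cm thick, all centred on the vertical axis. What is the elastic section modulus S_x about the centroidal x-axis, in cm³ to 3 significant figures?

Decompose the section into non-overlapping parts with the origin at the bottom-left of its bounding rectangle.
Bottom plate: 15 × 2.8, A = 42 cm², y = 1.4 cm, Ī = 27.44 cm⁴.
Web plate: 1.6 × 15, A = 24 cm², y = 10.3 cm, Ī = 450 cm⁴.
Top plate: 6 × 1.6, A = 9.6 cm², y = 18.6 cm, Ī = 2.048 cm⁴.
Centroid: ȳ = ΣA·y / ΣA = 6.4095 cm.
Transfer each piece to the centroidal x-axis using Ī + A·d² with d = y − 6.4095:
  bottom plate: d = -5.0095 cm → contributes +1081.4 cm⁴
  web plate: d = 3.8905 cm → contributes +813.26 cm⁴
  top plate: d = 12.19 cm → contributes +1428.7 cm⁴
Total I = 3323.4 cm⁴.
Extreme fibre distance c = 12.99 cm; S = I/c = 255.83 cm³.

S_x ≈ 256 cm³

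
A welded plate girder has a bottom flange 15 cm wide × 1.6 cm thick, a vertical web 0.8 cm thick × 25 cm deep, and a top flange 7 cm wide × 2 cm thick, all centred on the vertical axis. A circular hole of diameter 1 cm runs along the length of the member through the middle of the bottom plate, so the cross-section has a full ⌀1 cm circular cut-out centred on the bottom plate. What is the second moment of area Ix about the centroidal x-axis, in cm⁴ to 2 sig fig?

Break the section into simple shapes (no overlaps), measuring from the bottom-left corner of the bounding box.
Bottom plate: 15 × 1.6, A = 24 cm², y = 0.8 cm, Ī = 5.12 cm⁴.
Web plate: 0.8 × 25, A = 20 cm², y = 14.1 cm, Ī = 1 042 cm⁴.
Top plate: 7 × 2, A = 14 cm², y = 27.6 cm, Ī = 4.667 cm⁴.
Hole (subtracted): ⌀1, A = 0.7854 cm², y = 0.8 cm, Ī = 0.04909 cm⁴.
Centroid: ȳ = ΣA·y / ΣA = 12.01 cm.
Transfer each piece to the centroidal x-axis using Ī + A·d² with d = y − 12.01:
  bottom plate: d = -11.21 cm → contributes +3 019 cm⁴
  web plate: d = 2.093 cm → contributes +1 129 cm⁴
  top plate: d = 15.59 cm → contributes +3 409 cm⁴
  hole: d = -11.21 cm → contributes −98.69 cm⁴
Total I = 7 459 cm⁴.

Ix ≈ 7500 cm⁴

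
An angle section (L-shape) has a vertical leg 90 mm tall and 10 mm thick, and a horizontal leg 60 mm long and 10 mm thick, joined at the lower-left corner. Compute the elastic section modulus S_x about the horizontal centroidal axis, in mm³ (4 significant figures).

Treat the section as a set of non-overlapping primitives; coordinates are from the bounding-box lower-left.
Vertical leg: 10 × 90, A = 900 mm², y = 45 mm, Ī = 607 500 mm⁴.
Horizontal leg (remainder): 50 × 10, A = 500 mm², y = 5 mm, Ī = 4166.67 mm⁴.
Centroid: ȳ = ΣA·y / ΣA = 30.7143 mm.
Transfer each piece to the horizontal centroidal axis using Ī + A·d² with d = y − 30.7143:
  vertical leg: d = 14.2857 mm → contributes +791 173 mm⁴
  horizontal leg (remainder): d = -25.7143 mm → contributes +334 779 mm⁴
Total I = 1 125 952 mm⁴.
Extreme fibre distance c = 59.2857 mm; S = I/c = 18 992 mm³.

S_x ≈ 1.899 × 10⁴ mm³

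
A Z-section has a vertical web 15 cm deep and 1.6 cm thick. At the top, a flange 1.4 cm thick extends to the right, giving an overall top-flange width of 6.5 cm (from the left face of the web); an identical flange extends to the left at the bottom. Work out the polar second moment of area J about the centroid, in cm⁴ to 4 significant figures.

Decompose the section into non-overlapping parts with the origin at the bottom-left of its bounding rectangle.
Web: 1.6 × 15, A = 24 cm², y = 7.5 cm, Ī = 450 cm⁴.
Top flange (beyond web): 4.9 × 1.4, A = 6.86 cm², y = 14.3 cm, Ī = 1.12047 cm⁴.
Bottom flange (beyond web): 4.9 × 1.4, A = 6.86 cm², y = 0.7 cm, Ī = 1.12047 cm⁴.
Centroid: ȳ = ΣA·y / ΣA = 7.5 cm.
Transfer each piece to the centroidal x-axis using Ī + A·d² with d = y − 7.5:
  web: d = 0 cm → contributes +450 cm⁴
  top flange (beyond web): d = 6.8 cm → contributes +318.327 cm⁴
  bottom flange (beyond web): d = -6.8 cm → contributes +318.327 cm⁴
Total I = 1086.65 cm⁴.
For the y-axis: x̄ = 5.7 cm.
Repeating about the centroidal y-axis gives I_y = 177.489 cm⁴.
Polar second moment: J = I_x + I_y = 1264.14 cm⁴.

J ≈ 1264 cm⁴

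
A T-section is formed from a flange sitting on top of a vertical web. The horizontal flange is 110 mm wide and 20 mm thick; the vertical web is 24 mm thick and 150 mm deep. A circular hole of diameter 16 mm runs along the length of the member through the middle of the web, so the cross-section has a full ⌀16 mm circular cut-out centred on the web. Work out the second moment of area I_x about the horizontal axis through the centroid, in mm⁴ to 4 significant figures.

I_x ≈ 1.647 × 10⁷ mm⁴

Split into non-overlapping primitives; take the origin at the lower-left of the bounding box.
Flange: 110 × 20, A = 2 200 mm², y = 160 mm, Ī = 73333.3 mm⁴.
Web: 24 × 150, A = 3 600 mm², y = 75 mm, Ī = 6 750 000 mm⁴.
Hole (subtracted): ⌀16, A = 201.062 mm², y = 75 mm, Ī = 3216.99 mm⁴.
Centroid: ȳ = ΣA·y / ΣA = 108.399 mm.
Transfer each piece to the horizontal axis through the centroid using Ī + A·d² with d = y − 108.399:
  flange: d = 51.6008 mm → contributes +5 931 149 mm⁴
  web: d = -33.3992 mm → contributes +10 765 821 mm⁴
  hole: d = -33.3992 mm → contributes −227 503 mm⁴
Total I = 16 469 468 mm⁴.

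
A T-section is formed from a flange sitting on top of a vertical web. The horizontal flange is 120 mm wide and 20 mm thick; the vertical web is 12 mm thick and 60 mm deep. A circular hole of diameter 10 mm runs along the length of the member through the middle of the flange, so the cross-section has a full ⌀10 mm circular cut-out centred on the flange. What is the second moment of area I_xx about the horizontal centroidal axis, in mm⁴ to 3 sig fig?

I_xx ≈ 1.17 × 10⁶ mm⁴

Treat the section as a set of non-overlapping primitives; coordinates are from the bounding-box lower-left.
Flange: 120 × 20, A = 2 400 mm², y = 70 mm, Ī = 80 000 mm⁴.
Web: 12 × 60, A = 720 mm², y = 30 mm, Ī = 216 000 mm⁴.
Hole (subtracted): ⌀10, A = 78.54 mm², y = 70 mm, Ī = 490.87 mm⁴.
Centroid: ȳ = ΣA·y / ΣA = 60.531 mm.
Transfer each piece to the horizontal centroidal axis using Ī + A·d² with d = y − 60.531:
  flange: d = 9.4691 mm → contributes +295 195 mm⁴
  web: d = -30.531 mm → contributes +887 136 mm⁴
  hole: d = 9.4691 mm → contributes −7533.1 mm⁴
Total I = 1 174 798 mm⁴.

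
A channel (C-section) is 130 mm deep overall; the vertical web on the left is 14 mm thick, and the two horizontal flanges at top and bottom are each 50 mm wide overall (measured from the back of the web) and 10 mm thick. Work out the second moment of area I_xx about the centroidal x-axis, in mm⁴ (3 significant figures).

Decompose the section into non-overlapping parts with the origin at the bottom-left of its bounding rectangle.
Web: 14 × 130, A = 1 820 mm², y = 65 mm, Ī = 2 563 167 mm⁴.
Top flange (beyond web): 36 × 10, A = 360 mm², y = 125 mm, Ī = 3 000 mm⁴.
Bottom flange (beyond web): 36 × 10, A = 360 mm², y = 5 mm, Ī = 3 000 mm⁴.
By symmetry the centroid is at mid-height, ȳ = 65 mm.
Transfer each piece to the centroidal x-axis using Ī + A·d² with d = y − 65:
  web: d = 0 mm → contributes +2 563 167 mm⁴
  top flange (beyond web): d = 60 mm → contributes +1 299 000 mm⁴
  bottom flange (beyond web): d = -60 mm → contributes +1 299 000 mm⁴
Total I = 5 161 167 mm⁴.

I_xx ≈ 5.16 × 10⁶ mm⁴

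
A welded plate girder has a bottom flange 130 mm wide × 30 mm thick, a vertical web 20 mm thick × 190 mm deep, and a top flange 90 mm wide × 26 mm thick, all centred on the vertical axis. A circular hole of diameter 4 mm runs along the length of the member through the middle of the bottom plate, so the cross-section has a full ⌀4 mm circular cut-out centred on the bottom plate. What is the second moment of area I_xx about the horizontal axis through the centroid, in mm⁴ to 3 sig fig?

I_xx ≈ 8.31 × 10⁷ mm⁴

Break the section into simple shapes (no overlaps), measuring from the bottom-left corner of the bounding box.
Bottom plate: 130 × 30, A = 3 900 mm², y = 15 mm, Ī = 292 500 mm⁴.
Web plate: 20 × 190, A = 3 800 mm², y = 125 mm, Ī = 11 431 667 mm⁴.
Top plate: 90 × 26, A = 2 340 mm², y = 233 mm, Ī = 131 820 mm⁴.
Hole (subtracted): ⌀4, A = 12.566 mm², y = 15 mm, Ī = 12.566 mm⁴.
Centroid: ȳ = ΣA·y / ΣA = 107.56 mm.
Transfer each piece to the horizontal axis through the centroid using Ī + A·d² with d = y − 107.56:
  bottom plate: d = -92.558 mm → contributes +33 703 793 mm⁴
  web plate: d = 17.442 mm → contributes +12 587 705 mm⁴
  top plate: d = 125.44 mm → contributes +36 953 300 mm⁴
  hole: d = -92.558 mm → contributes −107 669 mm⁴
Total I = 83 137 129 mm⁴.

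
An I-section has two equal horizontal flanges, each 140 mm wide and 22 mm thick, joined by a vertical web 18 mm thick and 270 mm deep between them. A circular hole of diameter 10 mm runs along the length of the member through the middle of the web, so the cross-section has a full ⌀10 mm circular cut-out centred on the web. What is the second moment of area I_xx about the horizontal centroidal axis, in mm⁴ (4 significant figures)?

Decompose the section into non-overlapping parts with the origin at the bottom-left of its bounding rectangle.
Bottom flange: 140 × 22, A = 3 080 mm², y = 11 mm, Ī = 124 227 mm⁴.
Web: 18 × 270, A = 4 860 mm², y = 157 mm, Ī = 29 524 500 mm⁴.
Top flange: 140 × 22, A = 3 080 mm², y = 303 mm, Ī = 124 227 mm⁴.
Hole (subtracted): ⌀10, A = 78.5398 mm², y = 157 mm, Ī = 490.874 mm⁴.
By symmetry the centroid is at mid-height, ȳ = 157 mm.
Transfer each piece to the horizontal centroidal axis using Ī + A·d² with d = y − 157:
  bottom flange: d = -146 mm → contributes +65 777 507 mm⁴
  web: d = 0 mm → contributes +29 524 500 mm⁴
  top flange: d = 146 mm → contributes +65 777 507 mm⁴
  hole: d = 0 mm → contributes −490.874 mm⁴
Total I = 161 079 022 mm⁴.

I_xx ≈ 1.611 × 10⁸ mm⁴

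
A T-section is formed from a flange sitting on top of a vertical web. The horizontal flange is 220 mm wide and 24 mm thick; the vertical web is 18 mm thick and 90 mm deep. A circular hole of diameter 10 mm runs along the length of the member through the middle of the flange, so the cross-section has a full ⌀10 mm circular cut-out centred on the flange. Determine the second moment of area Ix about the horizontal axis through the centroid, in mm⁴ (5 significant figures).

Ix ≈ 5.3599 × 10⁶ mm⁴

Break the section into simple shapes (no overlaps), measuring from the bottom-left corner of the bounding box.
Flange: 220 × 24, A = 5 280 mm², y = 102 mm, Ī = 253 440 mm⁴.
Web: 18 × 90, A = 1 620 mm², y = 45 mm, Ī = 1 093 500 mm⁴.
Hole (subtracted): ⌀10, A = 78.53982 mm², y = 102 mm, Ī = 490.8739 mm⁴.
Centroid: ȳ = ΣA·y / ΣA = 88.46331 mm.
Transfer each piece to the horizontal axis through the centroid using Ī + A·d² with d = y − 88.46331:
  flange: d = 13.53669 mm → contributes +1 220 958 mm⁴
  web: d = -43.46331 mm → contributes +4 153 776 mm⁴
  hole: d = 13.53669 mm → contributes −14882.67 mm⁴
Total I = 5 359 851 mm⁴.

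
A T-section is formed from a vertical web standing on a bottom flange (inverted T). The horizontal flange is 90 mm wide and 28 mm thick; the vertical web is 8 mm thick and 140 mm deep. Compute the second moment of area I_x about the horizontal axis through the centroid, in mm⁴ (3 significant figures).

I_x ≈ 7.47 × 10⁶ mm⁴

Break the section into simple shapes (no overlaps), measuring from the bottom-left corner of the bounding box.
Flange: 90 × 28, A = 2 520 mm², y = 14 mm, Ī = 164 640 mm⁴.
Web: 8 × 140, A = 1 120 mm², y = 98 mm, Ī = 1 829 333 mm⁴.
Centroid: ȳ = ΣA·y / ΣA = 39.846 mm.
Transfer each piece to the horizontal axis through the centroid using Ī + A·d² with d = y − 39.846:
  flange: d = -25.846 mm → contributes +1 848 060 mm⁴
  web: d = 58.154 mm → contributes +5 617 028 mm⁴
Total I = 7 465 087 mm⁴.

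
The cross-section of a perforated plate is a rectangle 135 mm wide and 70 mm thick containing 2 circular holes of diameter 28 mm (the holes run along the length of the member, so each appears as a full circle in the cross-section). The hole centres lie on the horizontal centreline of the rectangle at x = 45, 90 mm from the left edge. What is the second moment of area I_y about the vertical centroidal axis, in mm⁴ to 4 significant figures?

I_y ≈ 1.367 × 10⁷ mm⁴

Break the section into simple shapes (no overlaps), measuring from the bottom-left corner of the bounding box.
Plate: 135 × 70, A = 9 450 mm², x = 67.5 mm, Ī = 14 352 188 mm⁴.
Hole 1 (subtracted): ⌀28, A = 615.752 mm², x = 45 mm, Ī = 30171.9 mm⁴.
Hole 2 (subtracted): ⌀28, A = 615.752 mm², x = 90 mm, Ī = 30171.9 mm⁴.
By symmetry the centroid is at mid-width, x̄ = 67.5 mm.
Transfer each piece to the vertical centroidal axis using Ī + A·d² with d = x − 67.5:
  plate: d = 0 mm → contributes +14 352 188 mm⁴
  hole 1: d = -22.5 mm → contributes −341 896 mm⁴
  hole 2: d = 22.5 mm → contributes −341 896 mm⁴
Total I = 13 668 395 mm⁴.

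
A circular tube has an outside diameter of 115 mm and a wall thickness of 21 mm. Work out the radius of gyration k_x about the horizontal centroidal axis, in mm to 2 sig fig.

Decompose the section into non-overlapping parts with the origin at the bottom-left of its bounding rectangle.
Outer circle: ⌀115, A = 10 387 mm², y = 57.5 mm, Ī = 8 585 414 mm⁴.
Bore (subtracted): ⌀73, A = 4 185 mm², y = 57.5 mm, Ī = 1 393 995 mm⁴.
By symmetry the centroid is at mid-height, ȳ = 57.5 mm.
All pieces are centred on the horizontal centroidal axis, so I = ΣĪ (holes subtracted) = 7 191 419 mm⁴.
Radius of gyration: k = √(I/A) = √(7 191 419 / 6 202) = 34.05 mm.

k_x ≈ 34 mm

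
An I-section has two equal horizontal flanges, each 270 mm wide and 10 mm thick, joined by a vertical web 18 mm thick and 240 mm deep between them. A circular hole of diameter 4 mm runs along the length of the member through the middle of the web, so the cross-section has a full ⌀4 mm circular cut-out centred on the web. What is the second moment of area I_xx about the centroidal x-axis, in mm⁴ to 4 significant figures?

Decompose the section into non-overlapping parts with the origin at the bottom-left of its bounding rectangle.
Bottom flange: 270 × 10, A = 2 700 mm², y = 5 mm, Ī = 22 500 mm⁴.
Web: 18 × 240, A = 4 320 mm², y = 130 mm, Ī = 20 736 000 mm⁴.
Top flange: 270 × 10, A = 2 700 mm², y = 255 mm, Ī = 22 500 mm⁴.
Hole (subtracted): ⌀4, A = 12.5664 mm², y = 130 mm, Ī = 12.5664 mm⁴.
By symmetry the centroid is at mid-height, ȳ = 130 mm.
Transfer each piece to the centroidal x-axis using Ī + A·d² with d = y − 130:
  bottom flange: d = -125 mm → contributes +42 210 000 mm⁴
  web: d = 0 mm → contributes +20 736 000 mm⁴
  top flange: d = 125 mm → contributes +42 210 000 mm⁴
  hole: d = 0 mm → contributes −12.5664 mm⁴
Total I = 105 155 987 mm⁴.

I_xx ≈ 1.052 × 10⁸ mm⁴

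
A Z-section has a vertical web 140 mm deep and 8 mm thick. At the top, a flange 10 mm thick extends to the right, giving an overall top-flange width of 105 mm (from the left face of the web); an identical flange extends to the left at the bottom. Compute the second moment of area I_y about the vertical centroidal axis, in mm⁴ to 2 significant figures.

I_y ≈ 6.9 × 10⁶ mm⁴

Split into non-overlapping primitives; take the origin at the lower-left of the bounding box.
Web: 8 × 140, A = 1 120 mm², x = 101 mm, Ī = 5 973 mm⁴.
Top flange (beyond web): 97 × 10, A = 970 mm², x = 153.5 mm, Ī = 760 561 mm⁴.
Bottom flange (beyond web): 97 × 10, A = 970 mm², x = 48.5 mm, Ī = 760 561 mm⁴.
Centroid: x̄ = ΣA·x / ΣA = 101 mm.
Transfer each piece to the vertical centroidal axis using Ī + A·d² with d = x − 101:
  web: d = 0 mm → contributes +5 973 mm⁴
  top flange (beyond web): d = 52.5 mm → contributes +3 434 123 mm⁴
  bottom flange (beyond web): d = -52.5 mm → contributes +3 434 123 mm⁴
Total I = 6 874 220 mm⁴.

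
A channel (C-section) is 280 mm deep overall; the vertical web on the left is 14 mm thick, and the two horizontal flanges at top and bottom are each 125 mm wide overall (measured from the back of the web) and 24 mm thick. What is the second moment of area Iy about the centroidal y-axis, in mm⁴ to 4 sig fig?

Iy ≈ 1.436 × 10⁷ mm⁴

Break the section into simple shapes (no overlaps), measuring from the bottom-left corner of the bounding box.
Web: 14 × 280, A = 3 920 mm², x = 7 mm, Ī = 64026.7 mm⁴.
Top flange (beyond web): 111 × 24, A = 2 664 mm², x = 69.5 mm, Ī = 2 735 262 mm⁴.
Bottom flange (beyond web): 111 × 24, A = 2 664 mm², x = 69.5 mm, Ī = 2 735 262 mm⁴.
Centroid: x̄ = ΣA·x / ΣA = 43.0078 mm.
Transfer each piece to the centroidal y-axis using Ī + A·d² with d = x − 43.0078:
  web: d = -36.0078 mm → contributes +5 146 544 mm⁴
  top flange (beyond web): d = 26.4922 mm → contributes +4 604 957 mm⁴
  bottom flange (beyond web): d = 26.4922 mm → contributes +4 604 957 mm⁴
Total I = 14 356 458 mm⁴.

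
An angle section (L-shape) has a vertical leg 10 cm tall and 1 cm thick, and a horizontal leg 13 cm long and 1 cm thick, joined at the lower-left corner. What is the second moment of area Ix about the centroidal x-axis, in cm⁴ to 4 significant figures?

Treat the section as a set of non-overlapping primitives; coordinates are from the bounding-box lower-left.
Vertical leg: 1 × 10, A = 10 cm², y = 5 cm, Ī = 83.3333 cm⁴.
Horizontal leg (remainder): 12 × 1, A = 12 cm², y = 0.5 cm, Ī = 1 cm⁴.
Centroid: ȳ = ΣA·y / ΣA = 2.54545 cm.
Transfer each piece to the centroidal x-axis using Ī + A·d² with d = y − 2.54545:
  vertical leg: d = 2.45455 cm → contributes +143.581 cm⁴
  horizontal leg (remainder): d = -2.04545 cm → contributes +51.2066 cm⁴
Total I = 194.788 cm⁴.

Ix ≈ 194.8 cm⁴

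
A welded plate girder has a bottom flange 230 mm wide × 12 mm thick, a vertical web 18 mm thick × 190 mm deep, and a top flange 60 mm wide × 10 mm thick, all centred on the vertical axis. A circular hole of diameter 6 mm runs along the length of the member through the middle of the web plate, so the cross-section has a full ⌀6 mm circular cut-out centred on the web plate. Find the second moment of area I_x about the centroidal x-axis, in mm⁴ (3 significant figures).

I_x ≈ 3.74 × 10⁷ mm⁴

Treat the section as a set of non-overlapping primitives; coordinates are from the bounding-box lower-left.
Bottom plate: 230 × 12, A = 2 760 mm², y = 6 mm, Ī = 33 120 mm⁴.
Web plate: 18 × 190, A = 3 420 mm², y = 107 mm, Ī = 10 288 500 mm⁴.
Top plate: 60 × 10, A = 600 mm², y = 207 mm, Ī = 5 000 mm⁴.
Hole (subtracted): ⌀6, A = 28.274 mm², y = 107 mm, Ī = 63.617 mm⁴.
Centroid: ȳ = ΣA·y / ΣA = 74.599 mm.
Transfer each piece to the centroidal x-axis using Ī + A·d² with d = y − 74.599:
  bottom plate: d = -68.599 mm → contributes +13 021 340 mm⁴
  web plate: d = 32.401 mm → contributes +13 878 813 mm⁴
  top plate: d = 132.4 mm → contributes +10 522 952 mm⁴
  hole: d = 32.401 mm → contributes −29 746 mm⁴
Total I = 37 393 360 mm⁴.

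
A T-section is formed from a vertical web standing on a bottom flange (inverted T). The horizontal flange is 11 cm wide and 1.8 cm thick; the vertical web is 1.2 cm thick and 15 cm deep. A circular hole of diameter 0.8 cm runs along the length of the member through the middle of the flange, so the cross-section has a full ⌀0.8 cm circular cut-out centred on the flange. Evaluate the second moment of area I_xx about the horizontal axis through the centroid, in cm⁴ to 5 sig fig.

Decompose the section into non-overlapping parts with the origin at the bottom-left of its bounding rectangle.
Flange: 11 × 1.8, A = 19.8 cm², y = 0.9 cm, Ī = 5.346 cm⁴.
Web: 1.2 × 15, A = 18 cm², y = 9.3 cm, Ī = 337.5 cm⁴.
Hole (subtracted): ⌀0.8, A = 0.5026548 cm², y = 0.9 cm, Ī = 0.02010619 cm⁴.
Centroid: ȳ = ΣA·y / ΣA = 4.953908 cm.
Transfer each piece to the horizontal axis through the centroid using Ī + A·d² with d = y − 4.953908:
  flange: d = -4.053908 cm → contributes +330.7425 cm⁴
  web: d = 4.346092 cm → contributes +677.4933 cm⁴
  hole: d = -4.053908 cm → contributes −8.28082 cm⁴
Total I = 999.955 cm⁴.

I_xx ≈ 999.96 cm⁴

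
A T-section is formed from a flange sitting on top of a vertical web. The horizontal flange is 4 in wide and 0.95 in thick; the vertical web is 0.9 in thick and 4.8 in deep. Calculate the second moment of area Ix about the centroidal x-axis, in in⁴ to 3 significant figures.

Ix ≈ 25.3 in⁴

Treat the section as a set of non-overlapping primitives; coordinates are from the bounding-box lower-left.
Flange: 4 × 0.95, A = 3.8 in², y = 5.275 in, Ī = 0.28579 in⁴.
Web: 0.9 × 4.8, A = 4.32 in², y = 2.4 in, Ī = 8.2944 in⁴.
Centroid: ȳ = ΣA·y / ΣA = 3.7454 in.
Transfer each piece to the centroidal x-axis using Ī + A·d² with d = y − 3.7454:
  flange: d = 1.5296 in → contributes +9.1761 in⁴
  web: d = -1.3454 in → contributes +16.115 in⁴
Total I = 25.291 in⁴.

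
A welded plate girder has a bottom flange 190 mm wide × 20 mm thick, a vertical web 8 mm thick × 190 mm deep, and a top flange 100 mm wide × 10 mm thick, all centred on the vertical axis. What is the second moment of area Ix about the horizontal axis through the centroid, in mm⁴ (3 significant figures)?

Ix ≈ 4.25 × 10⁷ mm⁴

Treat the section as a set of non-overlapping primitives; coordinates are from the bounding-box lower-left.
Bottom plate: 190 × 20, A = 3 800 mm², y = 10 mm, Ī = 126 667 mm⁴.
Web plate: 8 × 190, A = 1 520 mm², y = 115 mm, Ī = 4 572 667 mm⁴.
Top plate: 100 × 10, A = 1 000 mm², y = 215 mm, Ī = 8333.3 mm⁴.
Centroid: ȳ = ΣA·y / ΣA = 67.69 mm.
Transfer each piece to the horizontal axis through the centroid using Ī + A·d² with d = y − 67.69:
  bottom plate: d = -57.69 mm → contributes +12 773 528 mm⁴
  web plate: d = 47.31 mm → contributes +7 974 804 mm⁴
  top plate: d = 147.31 mm → contributes +21 708 607 mm⁴
Total I = 42 456 939 mm⁴.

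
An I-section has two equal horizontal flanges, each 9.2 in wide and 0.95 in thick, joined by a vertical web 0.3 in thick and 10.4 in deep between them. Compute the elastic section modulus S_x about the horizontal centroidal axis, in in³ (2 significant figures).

S_x ≈ 96 in³

Split into non-overlapping primitives; take the origin at the lower-left of the bounding box.
Bottom flange: 9.2 × 0.95, A = 8.74 in², y = 0.475 in, Ī = 0.6573 in⁴.
Web: 0.3 × 10.4, A = 3.12 in², y = 6.15 in, Ī = 28.12 in⁴.
Top flange: 9.2 × 0.95, A = 8.74 in², y = 11.83 in, Ī = 0.6573 in⁴.
By symmetry the centroid is at mid-height, ȳ = 6.15 in.
Transfer each piece to the horizontal centroidal axis using Ī + A·d² with d = y − 6.15:
  bottom flange: d = -5.675 in → contributes +282.1 in⁴
  web: d = 0 in → contributes +28.12 in⁴
  top flange: d = 5.675 in → contributes +282.1 in⁴
Total I = 592.4 in⁴.
Extreme fibre distance c = 6.15 in; S = I/c = 96.32 in³.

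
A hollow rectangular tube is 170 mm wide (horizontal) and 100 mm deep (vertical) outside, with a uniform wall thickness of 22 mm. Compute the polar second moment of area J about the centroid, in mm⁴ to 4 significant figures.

J ≈ 4.393 × 10⁷ mm⁴

Treat the section as a set of non-overlapping primitives; coordinates are from the bounding-box lower-left.
Outer rectangle: 170 × 100, A = 17 000 mm², y = 50 mm, Ī = 14 166 667 mm⁴.
Inner void (subtracted): 126 × 56, A = 7 056 mm², y = 50 mm, Ī = 1 843 968 mm⁴.
By symmetry the centroid is at mid-height, ȳ = 50 mm.
All pieces are centred on the centroidal x-axis, so I = ΣĪ (holes subtracted) = 12 322 699 mm⁴.
Repeating about the centroidal y-axis gives I_y = 31 606 579 mm⁴.
Polar second moment: J = I_x + I_y = 43 929 277 mm⁴.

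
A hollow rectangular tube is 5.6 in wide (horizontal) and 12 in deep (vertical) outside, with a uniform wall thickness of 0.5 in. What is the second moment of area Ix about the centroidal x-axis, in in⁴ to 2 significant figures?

Ix ≈ 300 in⁴

Treat the section as a set of non-overlapping primitives; coordinates are from the bounding-box lower-left.
Outer rectangle: 5.6 × 12, A = 67.2 in², y = 6 in, Ī = 806.4 in⁴.
Inner void (subtracted): 4.6 × 11, A = 50.6 in², y = 6 in, Ī = 510.2 in⁴.
By symmetry the centroid is at mid-height, ȳ = 6 in.
All pieces are centred on the centroidal x-axis, so I = ΣĪ (holes subtracted) = 296.2 in⁴.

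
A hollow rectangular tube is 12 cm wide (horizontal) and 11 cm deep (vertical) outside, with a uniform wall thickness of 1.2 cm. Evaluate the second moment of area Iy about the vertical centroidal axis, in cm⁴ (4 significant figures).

Decompose the section into non-overlapping parts with the origin at the bottom-left of its bounding rectangle.
Outer rectangle: 12 × 11, A = 132 cm², x = 6 cm, Ī = 1 584 cm⁴.
Inner void (subtracted): 9.6 × 8.6, A = 82.56 cm², x = 6 cm, Ī = 634.061 cm⁴.
By symmetry the centroid is at mid-width, x̄ = 6 cm.
All pieces are centred on the vertical centroidal axis, so I = ΣĪ (holes subtracted) = 949.939 cm⁴.

Iy ≈ 949.9 cm⁴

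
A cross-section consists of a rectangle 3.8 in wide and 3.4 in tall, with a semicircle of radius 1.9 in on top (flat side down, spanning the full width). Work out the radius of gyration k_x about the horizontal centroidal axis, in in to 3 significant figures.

Decompose the section into non-overlapping parts with the origin at the bottom-left of its bounding rectangle.
Rectangular body: 3.8 × 3.4, A = 12.92 in², y = 1.7 in, Ī = 12.446 in⁴.
Semicircular cap: semicircle r = 1.9, A = 5.6706 in², y = 4.2064 in, Ī = 1.4304 in⁴.
Centroid: ȳ = ΣA·y / ΣA = 2.4645 in.
Transfer each piece to the horizontal centroidal axis using Ī + A·d² with d = y − 2.4645:
  rectangular body: d = -0.76451 in → contributes +19.998 in⁴
  semicircular cap: d = 1.7419 in → contributes +18.636 in⁴
Total I = 38.633 in⁴.
Radius of gyration: k = √(I/A) = √(38.633 / 18.591) = 1.4416 in.

k_x ≈ 1.44 in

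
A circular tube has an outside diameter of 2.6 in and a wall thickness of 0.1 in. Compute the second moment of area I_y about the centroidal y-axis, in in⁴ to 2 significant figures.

I_y ≈ 0.61 in⁴

Split into non-overlapping primitives; take the origin at the lower-left of the bounding box.
Outer circle: ⌀2.6, A = 5.309 in², x = 1.3 in, Ī = 2.243 in⁴.
Bore (subtracted): ⌀2.4, A = 4.524 in², x = 1.3 in, Ī = 1.629 in⁴.
By symmetry the centroid is at mid-width, x̄ = 1.3 in.
All pieces are centred on the centroidal y-axis, so I = ΣĪ (holes subtracted) = 0.6146 in⁴.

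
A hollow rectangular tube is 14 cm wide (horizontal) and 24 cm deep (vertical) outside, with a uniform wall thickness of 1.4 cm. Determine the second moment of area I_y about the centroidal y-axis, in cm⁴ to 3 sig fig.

I_y ≈ 3010 cm⁴

Break the section into simple shapes (no overlaps), measuring from the bottom-left corner of the bounding box.
Outer rectangle: 14 × 24, A = 336 cm², x = 7 cm, Ī = 5 488 cm⁴.
Inner void (subtracted): 11.2 × 21.2, A = 237.44 cm², x = 7 cm, Ī = 2 482 cm⁴.
By symmetry the centroid is at mid-width, x̄ = 7 cm.
All pieces are centred on the centroidal y-axis, so I = ΣĪ (holes subtracted) = 3 006 cm⁴.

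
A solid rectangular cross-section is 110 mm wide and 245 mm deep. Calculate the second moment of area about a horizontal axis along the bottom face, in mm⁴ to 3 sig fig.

The section: 110 × 245, A = 26 950 mm², y = 122.5 mm, Ī = 134 806 146 mm⁴.
Transfer it to the bottom edge using Ī + A·d² with d = y − 0:
  the section: d = 122.5 mm → contributes +539 224 583 mm⁴
Total I = 539 224 583 mm⁴.

I_base ≈ 5.39 × 10⁸ mm⁴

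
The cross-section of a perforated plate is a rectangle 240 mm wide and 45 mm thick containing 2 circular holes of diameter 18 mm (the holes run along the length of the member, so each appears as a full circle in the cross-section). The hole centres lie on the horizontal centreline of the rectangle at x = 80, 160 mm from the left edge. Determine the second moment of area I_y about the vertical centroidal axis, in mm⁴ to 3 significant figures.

Split into non-overlapping primitives; take the origin at the lower-left of the bounding box.
Plate: 240 × 45, A = 10 800 mm², x = 120 mm, Ī = 51 840 000 mm⁴.
Hole 1 (subtracted): ⌀18, A = 254.47 mm², x = 80 mm, Ī = 5 153 mm⁴.
Hole 2 (subtracted): ⌀18, A = 254.47 mm², x = 160 mm, Ī = 5 153 mm⁴.
By symmetry the centroid is at mid-width, x̄ = 120 mm.
Transfer each piece to the vertical centroidal axis using Ī + A·d² with d = x − 120:
  plate: d = 0 mm → contributes +51 840 000 mm⁴
  hole 1: d = -40 mm → contributes −412 303 mm⁴
  hole 2: d = 40 mm → contributes −412 303 mm⁴
Total I = 51 015 393 mm⁴.

I_y ≈ 5.10 × 10⁷ mm⁴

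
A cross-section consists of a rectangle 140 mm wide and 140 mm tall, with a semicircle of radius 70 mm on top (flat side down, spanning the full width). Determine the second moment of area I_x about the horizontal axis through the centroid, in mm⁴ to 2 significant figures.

I_x ≈ 9.0 × 10⁷ mm⁴

Decompose the section into non-overlapping parts with the origin at the bottom-left of its bounding rectangle.
Rectangular body: 140 × 140, A = 19 600 mm², y = 70 mm, Ī = 32 013 333 mm⁴.
Semicircular cap: semicircle r = 70, A = 7 697 mm², y = 169.7 mm, Ī = 2 635 265 mm⁴.
Centroid: ȳ = ΣA·y / ΣA = 98.11 mm.
Transfer each piece to the horizontal axis through the centroid using Ī + A·d² with d = y − 98.11:
  rectangular body: d = -28.11 mm → contributes +47 506 112 mm⁴
  semicircular cap: d = 71.59 mm → contributes +42 087 301 mm⁴
Total I = 89 593 413 mm⁴.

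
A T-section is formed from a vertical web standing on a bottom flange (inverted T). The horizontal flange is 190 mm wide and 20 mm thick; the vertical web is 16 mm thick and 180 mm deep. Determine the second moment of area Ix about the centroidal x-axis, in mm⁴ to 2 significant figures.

Decompose the section into non-overlapping parts with the origin at the bottom-left of its bounding rectangle.
Flange: 190 × 20, A = 3 800 mm², y = 10 mm, Ī = 126 667 mm⁴.
Web: 16 × 180, A = 2 880 mm², y = 110 mm, Ī = 7 776 000 mm⁴.
Centroid: ȳ = ΣA·y / ΣA = 53.11 mm.
Transfer each piece to the centroidal x-axis using Ī + A·d² with d = y − 53.11:
  flange: d = -43.11 mm → contributes +7 190 097 mm⁴
  web: d = 56.89 mm → contributes +17 095 804 mm⁴
Total I = 24 285 900 mm⁴.

Ix ≈ 2.4 × 10⁷ mm⁴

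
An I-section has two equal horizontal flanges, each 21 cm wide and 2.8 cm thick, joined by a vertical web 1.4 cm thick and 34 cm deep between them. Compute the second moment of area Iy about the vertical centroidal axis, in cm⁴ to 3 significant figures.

Iy ≈ 4330 cm⁴

Break the section into simple shapes (no overlaps), measuring from the bottom-left corner of the bounding box.
Bottom flange: 21 × 2.8, A = 58.8 cm², x = 10.5 cm, Ī = 2160.9 cm⁴.
Web: 1.4 × 34, A = 47.6 cm², x = 10.5 cm, Ī = 7.7747 cm⁴.
Top flange: 21 × 2.8, A = 58.8 cm², x = 10.5 cm, Ī = 2160.9 cm⁴.
By symmetry the centroid is at mid-width, x̄ = 10.5 cm.
All pieces are centred on the vertical centroidal axis, so I = ΣĪ = 4329.6 cm⁴.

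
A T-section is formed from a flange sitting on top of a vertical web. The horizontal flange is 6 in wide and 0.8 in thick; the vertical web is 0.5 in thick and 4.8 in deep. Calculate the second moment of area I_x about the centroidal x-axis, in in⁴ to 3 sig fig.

Break the section into simple shapes (no overlaps), measuring from the bottom-left corner of the bounding box.
Flange: 6 × 0.8, A = 4.8 in², y = 5.2 in, Ī = 0.256 in⁴.
Web: 0.5 × 4.8, A = 2.4 in², y = 2.4 in, Ī = 4.608 in⁴.
Centroid: ȳ = ΣA·y / ΣA = 4.2667 in.
Transfer each piece to the centroidal x-axis using Ī + A·d² with d = y − 4.2667:
  flange: d = 0.93333 in → contributes +4.4373 in⁴
  web: d = -1.8667 in → contributes +12.971 in⁴
Total I = 17.408 in⁴.

I_x ≈ 17.4 in⁴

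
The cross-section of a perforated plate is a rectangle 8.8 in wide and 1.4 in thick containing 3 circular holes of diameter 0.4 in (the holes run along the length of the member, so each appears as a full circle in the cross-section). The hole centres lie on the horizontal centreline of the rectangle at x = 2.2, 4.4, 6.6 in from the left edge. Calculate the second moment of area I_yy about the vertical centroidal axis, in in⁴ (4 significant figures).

Treat the section as a set of non-overlapping primitives; coordinates are from the bounding-box lower-left.
Plate: 8.8 × 1.4, A = 12.32 in², x = 4.4 in, Ī = 79.5051 in⁴.
Hole 1 (subtracted): ⌀0.4, A = 0.125664 in², x = 2.2 in, Ī = 0.00125664 in⁴.
Hole 2 (subtracted): ⌀0.4, A = 0.125664 in², x = 4.4 in, Ī = 0.00125664 in⁴.
Hole 3 (subtracted): ⌀0.4, A = 0.125664 in², x = 6.6 in, Ī = 0.00125664 in⁴.
By symmetry the centroid is at mid-width, x̄ = 4.4 in.
Transfer each piece to the vertical centroidal axis using Ī + A·d² with d = x − 4.4:
  plate: d = 0 in → contributes +79.5051 in⁴
  hole 1: d = -2.2 in → contributes −0.609469 in⁴
  hole 2: d = 0 in → contributes −0.00125664 in⁴
  hole 3: d = 2.2 in → contributes −0.609469 in⁴
Total I = 78.2849 in⁴.

I_yy ≈ 78.28 in⁴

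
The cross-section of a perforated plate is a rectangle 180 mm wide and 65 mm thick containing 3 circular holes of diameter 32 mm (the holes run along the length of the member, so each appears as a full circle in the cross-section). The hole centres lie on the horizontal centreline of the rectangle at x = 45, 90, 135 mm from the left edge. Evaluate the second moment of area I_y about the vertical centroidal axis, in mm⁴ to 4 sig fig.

I_y ≈ 2.818 × 10⁷ mm⁴

Split into non-overlapping primitives; take the origin at the lower-left of the bounding box.
Plate: 180 × 65, A = 11 700 mm², x = 90 mm, Ī = 31 590 000 mm⁴.
Hole 1 (subtracted): ⌀32, A = 804.248 mm², x = 45 mm, Ī = 51471.9 mm⁴.
Hole 2 (subtracted): ⌀32, A = 804.248 mm², x = 90 mm, Ī = 51471.9 mm⁴.
Hole 3 (subtracted): ⌀32, A = 804.248 mm², x = 135 mm, Ī = 51471.9 mm⁴.
By symmetry the centroid is at mid-width, x̄ = 90 mm.
Transfer each piece to the vertical centroidal axis using Ī + A·d² with d = x − 90:
  plate: d = 0 mm → contributes +31 590 000 mm⁴
  hole 1: d = -45 mm → contributes −1 680 073 mm⁴
  hole 2: d = 0 mm → contributes −51471.9 mm⁴
  hole 3: d = 45 mm → contributes −1 680 073 mm⁴
Total I = 28 178 381 mm⁴.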